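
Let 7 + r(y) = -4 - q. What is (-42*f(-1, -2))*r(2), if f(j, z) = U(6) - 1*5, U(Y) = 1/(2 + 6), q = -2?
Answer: -7371/4 ≈ -1842.8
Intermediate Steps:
U(Y) = ⅛ (U(Y) = 1/8 = ⅛)
r(y) = -9 (r(y) = -7 + (-4 - 1*(-2)) = -7 + (-4 + 2) = -7 - 2 = -9)
f(j, z) = -39/8 (f(j, z) = ⅛ - 1*5 = ⅛ - 5 = -39/8)
(-42*f(-1, -2))*r(2) = -42*(-39/8)*(-9) = (819/4)*(-9) = -7371/4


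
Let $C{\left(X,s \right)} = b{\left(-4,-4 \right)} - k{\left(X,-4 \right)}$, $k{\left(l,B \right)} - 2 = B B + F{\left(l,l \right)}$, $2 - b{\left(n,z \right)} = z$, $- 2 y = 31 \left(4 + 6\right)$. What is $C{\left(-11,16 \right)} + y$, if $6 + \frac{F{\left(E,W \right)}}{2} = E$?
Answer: $-133$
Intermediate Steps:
$F{\left(E,W \right)} = -12 + 2 E$
$y = -155$ ($y = - \frac{31 \left(4 + 6\right)}{2} = - \frac{31 \cdot 10}{2} = \left(- \frac{1}{2}\right) 310 = -155$)
$b{\left(n,z \right)} = 2 - z$
$k{\left(l,B \right)} = -10 + B^{2} + 2 l$ ($k{\left(l,B \right)} = 2 + \left(B B + \left(-12 + 2 l\right)\right) = 2 + \left(B^{2} + \left(-12 + 2 l\right)\right) = 2 + \left(-12 + B^{2} + 2 l\right) = -10 + B^{2} + 2 l$)
$C{\left(X,s \right)} = - 2 X$ ($C{\left(X,s \right)} = \left(2 - -4\right) - \left(-10 + \left(-4\right)^{2} + 2 X\right) = \left(2 + 4\right) - \left(-10 + 16 + 2 X\right) = 6 - \left(6 + 2 X\right) = - 2 X$)
$C{\left(-11,16 \right)} + y = \left(-2\right) \left(-11\right) - 155 = 22 - 155 = -133$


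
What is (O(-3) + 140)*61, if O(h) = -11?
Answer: 7869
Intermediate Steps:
(O(-3) + 140)*61 = (-11 + 140)*61 = 129*61 = 7869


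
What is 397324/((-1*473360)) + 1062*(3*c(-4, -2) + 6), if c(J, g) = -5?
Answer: -1131193051/118340 ≈ -9558.8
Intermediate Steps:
397324/((-1*473360)) + 1062*(3*c(-4, -2) + 6) = 397324/((-1*473360)) + 1062*(3*(-5) + 6) = 397324/(-473360) + 1062*(-15 + 6) = 397324*(-1/473360) + 1062*(-9) = -99331/118340 - 9558 = -1131193051/118340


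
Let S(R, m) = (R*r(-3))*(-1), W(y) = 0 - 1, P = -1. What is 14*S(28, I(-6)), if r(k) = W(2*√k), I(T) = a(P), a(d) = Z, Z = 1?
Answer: 392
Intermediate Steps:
a(d) = 1
I(T) = 1
W(y) = -1
r(k) = -1
S(R, m) = R (S(R, m) = (R*(-1))*(-1) = -R*(-1) = R)
14*S(28, I(-6)) = 14*28 = 392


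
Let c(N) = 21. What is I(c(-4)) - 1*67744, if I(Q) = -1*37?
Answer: -67781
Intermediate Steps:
I(Q) = -37
I(c(-4)) - 1*67744 = -37 - 1*67744 = -37 - 67744 = -67781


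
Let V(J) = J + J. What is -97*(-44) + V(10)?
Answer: 4288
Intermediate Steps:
V(J) = 2*J
-97*(-44) + V(10) = -97*(-44) + 2*10 = 4268 + 20 = 4288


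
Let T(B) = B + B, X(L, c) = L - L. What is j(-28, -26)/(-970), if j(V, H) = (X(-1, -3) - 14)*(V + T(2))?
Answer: -168/485 ≈ -0.34639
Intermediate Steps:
X(L, c) = 0
T(B) = 2*B
j(V, H) = -56 - 14*V (j(V, H) = (0 - 14)*(V + 2*2) = -14*(V + 4) = -14*(4 + V) = -56 - 14*V)
j(-28, -26)/(-970) = (-56 - 14*(-28))/(-970) = (-56 + 392)*(-1/970) = 336*(-1/970) = -168/485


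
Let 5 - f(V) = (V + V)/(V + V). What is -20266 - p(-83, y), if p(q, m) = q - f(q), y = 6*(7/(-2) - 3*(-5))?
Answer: -20179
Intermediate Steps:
f(V) = 4 (f(V) = 5 - (V + V)/(V + V) = 5 - 2*V/(2*V) = 5 - 2*V*1/(2*V) = 5 - 1*1 = 5 - 1 = 4)
y = 69 (y = 6*(7*(-½) + 15) = 6*(-7/2 + 15) = 6*(23/2) = 69)
p(q, m) = -4 + q (p(q, m) = q - 1*4 = q - 4 = -4 + q)
-20266 - p(-83, y) = -20266 - (-4 - 83) = -20266 - 1*(-87) = -20266 + 87 = -20179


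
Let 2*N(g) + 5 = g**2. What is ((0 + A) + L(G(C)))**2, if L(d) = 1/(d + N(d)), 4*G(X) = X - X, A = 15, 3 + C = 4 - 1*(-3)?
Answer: 5329/25 ≈ 213.16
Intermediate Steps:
N(g) = -5/2 + g**2/2
C = 4 (C = -3 + (4 - 1*(-3)) = -3 + (4 + 3) = -3 + 7 = 4)
G(X) = 0 (G(X) = (X - X)/4 = (1/4)*0 = 0)
L(d) = 1/(-5/2 + d + d**2/2) (L(d) = 1/(d + (-5/2 + d**2/2)) = 1/(-5/2 + d + d**2/2))
((0 + A) + L(G(C)))**2 = ((0 + 15) + 2/(-5 + 0**2 + 2*0))**2 = (15 + 2/(-5 + 0 + 0))**2 = (15 + 2/(-5))**2 = (15 + 2*(-1/5))**2 = (15 - 2/5)**2 = (73/5)**2 = 5329/25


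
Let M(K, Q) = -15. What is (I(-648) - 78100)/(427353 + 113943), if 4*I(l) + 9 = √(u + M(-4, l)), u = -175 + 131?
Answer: -312409/2165184 + I*√59/2165184 ≈ -0.14429 + 3.5476e-6*I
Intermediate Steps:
u = -44
I(l) = -9/4 + I*√59/4 (I(l) = -9/4 + √(-44 - 15)/4 = -9/4 + √(-59)/4 = -9/4 + (I*√59)/4 = -9/4 + I*√59/4)
(I(-648) - 78100)/(427353 + 113943) = ((-9/4 + I*√59/4) - 78100)/(427353 + 113943) = (-312409/4 + I*√59/4)/541296 = (-312409/4 + I*√59/4)*(1/541296) = -312409/2165184 + I*√59/2165184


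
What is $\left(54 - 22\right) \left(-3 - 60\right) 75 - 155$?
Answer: $-151355$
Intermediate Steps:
$\left(54 - 22\right) \left(-3 - 60\right) 75 - 155 = 32 \left(-63\right) 75 - 155 = \left(-2016\right) 75 - 155 = -151200 - 155 = -151355$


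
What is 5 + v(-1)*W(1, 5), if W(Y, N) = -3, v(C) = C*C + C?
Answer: 5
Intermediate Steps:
v(C) = C + C**2 (v(C) = C**2 + C = C + C**2)
5 + v(-1)*W(1, 5) = 5 - (1 - 1)*(-3) = 5 - 1*0*(-3) = 5 + 0*(-3) = 5 + 0 = 5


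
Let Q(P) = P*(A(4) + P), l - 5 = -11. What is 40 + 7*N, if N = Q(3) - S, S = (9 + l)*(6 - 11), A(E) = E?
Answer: 292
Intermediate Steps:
l = -6 (l = 5 - 11 = -6)
Q(P) = P*(4 + P)
S = -15 (S = (9 - 6)*(6 - 11) = 3*(-5) = -15)
N = 36 (N = 3*(4 + 3) - 1*(-15) = 3*7 + 15 = 21 + 15 = 36)
40 + 7*N = 40 + 7*36 = 40 + 252 = 292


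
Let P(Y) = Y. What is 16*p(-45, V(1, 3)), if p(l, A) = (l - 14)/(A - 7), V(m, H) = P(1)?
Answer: 472/3 ≈ 157.33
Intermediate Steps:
V(m, H) = 1
p(l, A) = (-14 + l)/(-7 + A)
16*p(-45, V(1, 3)) = 16*((-14 - 45)/(-7 + 1)) = 16*(-59/(-6)) = 16*(-1/6*(-59)) = 16*(59/6) = 472/3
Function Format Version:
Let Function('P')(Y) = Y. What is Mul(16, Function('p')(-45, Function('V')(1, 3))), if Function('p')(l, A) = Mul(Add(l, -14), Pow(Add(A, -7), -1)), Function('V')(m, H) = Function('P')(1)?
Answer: Rational(472, 3) ≈ 157.33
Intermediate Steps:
Function('V')(m, H) = 1
Function('p')(l, A) = Mul(Pow(Add(-7, A), -1), Add(-14, l)) (Function('p')(l, A) = Mul(Add(-14, l), Pow(Add(-7, A), -1)) = Mul(Pow(Add(-7, A), -1), Add(-14, l)))
Mul(16, Function('p')(-45, Function('V')(1, 3))) = Mul(16, Mul(Pow(Add(-7, 1), -1), Add(-14, -45))) = Mul(16, Mul(Pow(-6, -1), -59)) = Mul(16, Mul(Rational(-1, 6), -59)) = Mul(16, Rational(59, 6)) = Rational(472, 3)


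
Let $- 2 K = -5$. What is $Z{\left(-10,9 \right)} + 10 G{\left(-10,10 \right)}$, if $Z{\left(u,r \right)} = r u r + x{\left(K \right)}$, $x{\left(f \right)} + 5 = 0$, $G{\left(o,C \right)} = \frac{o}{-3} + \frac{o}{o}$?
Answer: $- \frac{2315}{3} \approx -771.67$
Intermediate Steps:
$K = \frac{5}{2}$ ($K = \left(- \frac{1}{2}\right) \left(-5\right) = \frac{5}{2} \approx 2.5$)
$G{\left(o,C \right)} = 1 - \frac{o}{3}$ ($G{\left(o,C \right)} = o \left(- \frac{1}{3}\right) + 1 = - \frac{o}{3} + 1 = 1 - \frac{o}{3}$)
$x{\left(f \right)} = -5$ ($x{\left(f \right)} = -5 + 0 = -5$)
$Z{\left(u,r \right)} = -5 + u r^{2}$ ($Z{\left(u,r \right)} = r u r - 5 = u r^{2} - 5 = -5 + u r^{2}$)
$Z{\left(-10,9 \right)} + 10 G{\left(-10,10 \right)} = \left(-5 - 10 \cdot 9^{2}\right) + 10 \left(1 - - \frac{10}{3}\right) = \left(-5 - 810\right) + 10 \left(1 + \frac{10}{3}\right) = \left(-5 - 810\right) + 10 \cdot \frac{13}{3} = -815 + \frac{130}{3} = - \frac{2315}{3}$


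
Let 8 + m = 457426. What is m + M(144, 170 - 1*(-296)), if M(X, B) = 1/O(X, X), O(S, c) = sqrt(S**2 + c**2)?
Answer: 457418 + sqrt(2)/288 ≈ 4.5742e+5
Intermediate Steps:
M(X, B) = sqrt(2)/(2*sqrt(X**2)) (M(X, B) = 1/(sqrt(X**2 + X**2)) = 1/(sqrt(2*X**2)) = 1/(sqrt(2)*sqrt(X**2)) = sqrt(2)/(2*sqrt(X**2)))
m = 457418 (m = -8 + 457426 = 457418)
m + M(144, 170 - 1*(-296)) = 457418 + sqrt(2)/(2*sqrt(144**2)) = 457418 + sqrt(2)/(2*sqrt(20736)) = 457418 + (1/2)*sqrt(2)*(1/144) = 457418 + sqrt(2)/288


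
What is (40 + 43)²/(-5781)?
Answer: -6889/5781 ≈ -1.1917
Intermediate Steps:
(40 + 43)²/(-5781) = 83²*(-1/5781) = 6889*(-1/5781) = -6889/5781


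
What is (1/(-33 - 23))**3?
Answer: -1/175616 ≈ -5.6942e-6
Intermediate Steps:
(1/(-33 - 23))**3 = (1/(-56))**3 = (-1/56)**3 = -1/175616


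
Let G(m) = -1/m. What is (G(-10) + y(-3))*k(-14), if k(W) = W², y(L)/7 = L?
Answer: -20482/5 ≈ -4096.4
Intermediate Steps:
y(L) = 7*L
(G(-10) + y(-3))*k(-14) = (-1/(-10) + 7*(-3))*(-14)² = (-1*(-⅒) - 21)*196 = (⅒ - 21)*196 = -209/10*196 = -20482/5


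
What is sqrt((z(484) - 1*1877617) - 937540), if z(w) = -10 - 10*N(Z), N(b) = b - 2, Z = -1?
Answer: 3*I*sqrt(312793) ≈ 1677.8*I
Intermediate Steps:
N(b) = -2 + b
z(w) = 20 (z(w) = -10 - 10*(-2 - 1) = -10 - 10*(-3) = -10 + 30 = 20)
sqrt((z(484) - 1*1877617) - 937540) = sqrt((20 - 1*1877617) - 937540) = sqrt((20 - 1877617) - 937540) = sqrt(-1877597 - 937540) = sqrt(-2815137) = 3*I*sqrt(312793)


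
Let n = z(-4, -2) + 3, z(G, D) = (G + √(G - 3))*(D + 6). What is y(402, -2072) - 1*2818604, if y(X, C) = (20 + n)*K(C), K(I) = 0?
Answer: -2818604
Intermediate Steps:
z(G, D) = (6 + D)*(G + √(-3 + G)) (z(G, D) = (G + √(-3 + G))*(6 + D) = (6 + D)*(G + √(-3 + G)))
n = -13 + 4*I*√7 (n = (6*(-4) + 6*√(-3 - 4) - 2*(-4) - 2*√(-3 - 4)) + 3 = (-24 + 6*√(-7) + 8 - 2*I*√7) + 3 = (-24 + 6*(I*√7) + 8 - 2*I*√7) + 3 = (-24 + 6*I*√7 + 8 - 2*I*√7) + 3 = (-16 + 4*I*√7) + 3 = -13 + 4*I*√7 ≈ -13.0 + 10.583*I)
y(X, C) = 0 (y(X, C) = (20 + (-13 + 4*I*√7))*0 = (7 + 4*I*√7)*0 = 0)
y(402, -2072) - 1*2818604 = 0 - 1*2818604 = 0 - 2818604 = -2818604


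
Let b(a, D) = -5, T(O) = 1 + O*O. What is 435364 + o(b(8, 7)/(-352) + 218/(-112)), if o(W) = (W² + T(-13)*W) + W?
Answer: 2641240360081/6071296 ≈ 4.3504e+5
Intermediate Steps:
T(O) = 1 + O²
o(W) = W² + 171*W (o(W) = (W² + (1 + (-13)²)*W) + W = (W² + (1 + 169)*W) + W = (W² + 170*W) + W = W² + 171*W)
435364 + o(b(8, 7)/(-352) + 218/(-112)) = 435364 + (-5/(-352) + 218/(-112))*(171 + (-5/(-352) + 218/(-112))) = 435364 + (-5*(-1/352) + 218*(-1/112))*(171 + (-5*(-1/352) + 218*(-1/112))) = 435364 + (5/352 - 109/56)*(171 + (5/352 - 109/56)) = 435364 - 4761*(171 - 4761/2464)/2464 = 435364 - 4761/2464*416583/2464 = 435364 - 1983351663/6071296 = 2641240360081/6071296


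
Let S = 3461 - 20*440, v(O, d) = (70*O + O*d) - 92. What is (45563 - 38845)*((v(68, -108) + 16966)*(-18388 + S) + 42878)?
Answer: -2277509165536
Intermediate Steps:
v(O, d) = -92 + 70*O + O*d
S = -5339 (S = 3461 - 8800 = -5339)
(45563 - 38845)*((v(68, -108) + 16966)*(-18388 + S) + 42878) = (45563 - 38845)*(((-92 + 70*68 + 68*(-108)) + 16966)*(-18388 - 5339) + 42878) = 6718*(((-92 + 4760 - 7344) + 16966)*(-23727) + 42878) = 6718*((-2676 + 16966)*(-23727) + 42878) = 6718*(14290*(-23727) + 42878) = 6718*(-339058830 + 42878) = 6718*(-339015952) = -2277509165536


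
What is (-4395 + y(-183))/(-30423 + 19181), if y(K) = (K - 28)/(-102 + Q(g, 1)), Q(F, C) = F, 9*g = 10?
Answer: 569823/1458248 ≈ 0.39076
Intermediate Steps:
g = 10/9 (g = (⅑)*10 = 10/9 ≈ 1.1111)
y(K) = 63/227 - 9*K/908 (y(K) = (K - 28)/(-102 + 10/9) = (-28 + K)/(-908/9) = (-28 + K)*(-9/908) = 63/227 - 9*K/908)
(-4395 + y(-183))/(-30423 + 19181) = (-4395 + (63/227 - 9/908*(-183)))/(-30423 + 19181) = (-4395 + (63/227 + 1647/908))/(-11242) = (-4395 + 1899/908)*(-1/11242) = -3988761/908*(-1/11242) = 569823/1458248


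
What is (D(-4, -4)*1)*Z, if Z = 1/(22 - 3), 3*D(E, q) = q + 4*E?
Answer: -20/57 ≈ -0.35088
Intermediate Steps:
D(E, q) = q/3 + 4*E/3 (D(E, q) = (q + 4*E)/3 = q/3 + 4*E/3)
Z = 1/19 ≈ 0.052632
(D(-4, -4)*1)*Z = (((1/3)*(-4) + (4/3)*(-4))*1)*(1/19) = ((-4/3 - 16/3)*1)*(1/19) = -20/3*1*(1/19) = -20/3*1/19 = -20/57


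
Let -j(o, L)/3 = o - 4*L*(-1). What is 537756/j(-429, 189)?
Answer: -179252/327 ≈ -548.17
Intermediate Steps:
j(o, L) = -12*L - 3*o (j(o, L) = -3*(o - 4*L*(-1)) = -3*(o + 4*L) = -12*L - 3*o)
537756/j(-429, 189) = 537756/(-12*189 - 3*(-429)) = 537756/(-2268 + 1287) = 537756/(-981) = 537756*(-1/981) = -179252/327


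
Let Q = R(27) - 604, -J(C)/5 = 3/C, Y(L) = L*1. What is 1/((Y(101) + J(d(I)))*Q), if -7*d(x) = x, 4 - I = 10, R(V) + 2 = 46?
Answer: -1/46760 ≈ -2.1386e-5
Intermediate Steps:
R(V) = 44 (R(V) = -2 + 46 = 44)
Y(L) = L
I = -6 (I = 4 - 1*10 = 4 - 10 = -6)
d(x) = -x/7
J(C) = -15/C
Q = -560 (Q = 44 - 604 = -560)
1/((Y(101) + J(d(I)))*Q) = 1/((101 - 15/((-⅐*(-6))))*(-560)) = -1/560/(101 - 15/6/7) = -1/560/(101 - 15*7/6) = -1/560/(101 - 35/2) = -1/560/(167/2) = (2/167)*(-1/560) = -1/46760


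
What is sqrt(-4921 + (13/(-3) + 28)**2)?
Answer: 4*I*sqrt(2453)/3 ≈ 66.037*I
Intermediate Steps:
sqrt(-4921 + (13/(-3) + 28)**2) = sqrt(-4921 + (13*(-1/3) + 28)**2) = sqrt(-4921 + (-13/3 + 28)**2) = sqrt(-4921 + (71/3)**2) = sqrt(-4921 + 5041/9) = sqrt(-39248/9) = 4*I*sqrt(2453)/3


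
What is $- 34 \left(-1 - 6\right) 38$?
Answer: $9044$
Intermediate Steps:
$- 34 \left(-1 - 6\right) 38 = \left(-34\right) \left(-7\right) 38 = 238 \cdot 38 = 9044$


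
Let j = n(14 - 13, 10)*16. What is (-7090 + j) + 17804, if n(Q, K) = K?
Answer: 10874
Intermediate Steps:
j = 160 (j = 10*16 = 160)
(-7090 + j) + 17804 = (-7090 + 160) + 17804 = -6930 + 17804 = 10874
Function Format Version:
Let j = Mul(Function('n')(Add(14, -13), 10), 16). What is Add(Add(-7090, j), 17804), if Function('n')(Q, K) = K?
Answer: 10874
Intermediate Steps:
j = 160 (j = Mul(10, 16) = 160)
Add(Add(-7090, j), 17804) = Add(Add(-7090, 160), 17804) = Add(-6930, 17804) = 10874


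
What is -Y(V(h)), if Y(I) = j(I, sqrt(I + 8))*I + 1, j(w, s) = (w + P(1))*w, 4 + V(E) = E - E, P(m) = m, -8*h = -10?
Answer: 47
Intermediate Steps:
h = 5/4 (h = -1/8*(-10) = 5/4 ≈ 1.2500)
V(E) = -4 (V(E) = -4 + (E - E) = -4 + 0 = -4)
j(w, s) = w*(1 + w) (j(w, s) = (w + 1)*w = (1 + w)*w = w*(1 + w))
Y(I) = 1 + I**2*(1 + I) (Y(I) = (I*(1 + I))*I + 1 = I**2*(1 + I) + 1 = 1 + I**2*(1 + I))
-Y(V(h)) = -(1 + (-4)**2*(1 - 4)) = -(1 + 16*(-3)) = -(1 - 48) = -1*(-47) = 47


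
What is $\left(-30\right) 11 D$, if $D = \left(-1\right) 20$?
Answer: $6600$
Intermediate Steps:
$D = -20$
$\left(-30\right) 11 D = \left(-30\right) 11 \left(-20\right) = \left(-330\right) \left(-20\right) = 6600$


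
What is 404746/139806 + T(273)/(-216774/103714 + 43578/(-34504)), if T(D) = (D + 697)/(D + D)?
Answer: 385760285474143/163096381571193 ≈ 2.3652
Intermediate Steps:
T(D) = (697 + D)/(2*D) (T(D) = (697 + D)/((2*D)) = (697 + D)*(1/(2*D)) = (697 + D)/(2*D))
404746/139806 + T(273)/(-216774/103714 + 43578/(-34504)) = 404746/139806 + ((½)*(697 + 273)/273)/(-216774/103714 + 43578/(-34504)) = 404746*(1/139806) + ((½)*(1/273)*970)/(-216774*1/103714 + 43578*(-1/34504)) = 202373/69903 + 485/(273*(-108387/51857 - 21789/17252)) = 202373/69903 + 485/(273*(-2999804697/894636964)) = 202373/69903 + (485/273)*(-894636964/2999804697) = 202373/69903 - 33376840580/62995898637 = 385760285474143/163096381571193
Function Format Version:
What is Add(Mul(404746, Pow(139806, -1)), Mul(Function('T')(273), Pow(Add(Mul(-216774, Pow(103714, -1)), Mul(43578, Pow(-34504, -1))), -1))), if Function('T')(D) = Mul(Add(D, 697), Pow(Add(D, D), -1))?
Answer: Rational(385760285474143, 163096381571193) ≈ 2.3652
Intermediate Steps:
Function('T')(D) = Mul(Rational(1, 2), Pow(D, -1), Add(697, D)) (Function('T')(D) = Mul(Add(697, D), Pow(Mul(2, D), -1)) = Mul(Add(697, D), Mul(Rational(1, 2), Pow(D, -1))) = Mul(Rational(1, 2), Pow(D, -1), Add(697, D)))
Add(Mul(404746, Pow(139806, -1)), Mul(Function('T')(273), Pow(Add(Mul(-216774, Pow(103714, -1)), Mul(43578, Pow(-34504, -1))), -1))) = Add(Mul(404746, Pow(139806, -1)), Mul(Mul(Rational(1, 2), Pow(273, -1), Add(697, 273)), Pow(Add(Mul(-216774, Pow(103714, -1)), Mul(43578, Pow(-34504, -1))), -1))) = Add(Mul(404746, Rational(1, 139806)), Mul(Mul(Rational(1, 2), Rational(1, 273), 970), Pow(Add(Mul(-216774, Rational(1, 103714)), Mul(43578, Rational(-1, 34504))), -1))) = Add(Rational(202373, 69903), Mul(Rational(485, 273), Pow(Add(Rational(-108387, 51857), Rational(-21789, 17252)), -1))) = Add(Rational(202373, 69903), Mul(Rational(485, 273), Pow(Rational(-2999804697, 894636964), -1))) = Add(Rational(202373, 69903), Mul(Rational(485, 273), Rational(-894636964, 2999804697))) = Add(Rational(202373, 69903), Rational(-33376840580, 62995898637)) = Rational(385760285474143, 163096381571193)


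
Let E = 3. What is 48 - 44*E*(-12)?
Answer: 1632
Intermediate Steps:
48 - 44*E*(-12) = 48 - 132*(-12) = 48 - 44*(-36) = 48 + 1584 = 1632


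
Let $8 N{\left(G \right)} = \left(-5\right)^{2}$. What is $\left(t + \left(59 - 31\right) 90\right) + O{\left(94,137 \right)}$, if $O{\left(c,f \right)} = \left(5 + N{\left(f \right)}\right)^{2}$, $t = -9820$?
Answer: $- \frac{462975}{64} \approx -7234.0$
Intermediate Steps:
$N{\left(G \right)} = \frac{25}{8}$ ($N{\left(G \right)} = \frac{\left(-5\right)^{2}}{8} = \frac{1}{8} \cdot 25 = \frac{25}{8}$)
$O{\left(c,f \right)} = \frac{4225}{64}$ ($O{\left(c,f \right)} = \left(5 + \frac{25}{8}\right)^{2} = \left(\frac{65}{8}\right)^{2} = \frac{4225}{64}$)
$\left(t + \left(59 - 31\right) 90\right) + O{\left(94,137 \right)} = \left(-9820 + \left(59 - 31\right) 90\right) + \frac{4225}{64} = \left(-9820 + 28 \cdot 90\right) + \frac{4225}{64} = \left(-9820 + 2520\right) + \frac{4225}{64} = -7300 + \frac{4225}{64} = - \frac{462975}{64}$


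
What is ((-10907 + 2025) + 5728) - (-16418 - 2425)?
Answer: 15689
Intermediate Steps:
((-10907 + 2025) + 5728) - (-16418 - 2425) = (-8882 + 5728) - 1*(-18843) = -3154 + 18843 = 15689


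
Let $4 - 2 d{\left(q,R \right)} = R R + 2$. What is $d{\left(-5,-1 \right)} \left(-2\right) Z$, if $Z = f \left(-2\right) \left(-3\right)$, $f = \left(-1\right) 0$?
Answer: $0$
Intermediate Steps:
$f = 0$
$Z = 0$ ($Z = 0 \left(-2\right) \left(-3\right) = 0 \left(-3\right) = 0$)
$d{\left(q,R \right)} = 1 - \frac{R^{2}}{2}$ ($d{\left(q,R \right)} = 2 - \frac{R R + 2}{2} = 2 - \frac{R^{2} + 2}{2} = 2 - \frac{2 + R^{2}}{2} = 2 - \left(1 + \frac{R^{2}}{2}\right) = 1 - \frac{R^{2}}{2}$)
$d{\left(-5,-1 \right)} \left(-2\right) Z = \left(1 - \frac{\left(-1\right)^{2}}{2}\right) \left(-2\right) 0 = \left(1 - \frac{1}{2}\right) \left(-2\right) 0 = \frac{1}{2} \left(-2\right) 0 = \left(-1\right) 0 = 0$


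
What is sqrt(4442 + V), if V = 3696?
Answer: sqrt(8138) ≈ 90.211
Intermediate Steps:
sqrt(4442 + V) = sqrt(4442 + 3696) = sqrt(8138)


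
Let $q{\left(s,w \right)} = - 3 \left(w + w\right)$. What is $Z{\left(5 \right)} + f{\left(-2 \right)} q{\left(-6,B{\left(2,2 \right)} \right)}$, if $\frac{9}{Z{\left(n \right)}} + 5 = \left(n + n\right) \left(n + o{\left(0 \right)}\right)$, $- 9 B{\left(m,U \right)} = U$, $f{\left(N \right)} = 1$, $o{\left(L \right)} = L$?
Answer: $\frac{23}{15} \approx 1.5333$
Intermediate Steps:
$B{\left(m,U \right)} = - \frac{U}{9}$
$Z{\left(n \right)} = \frac{9}{-5 + 2 n^{2}}$ ($Z{\left(n \right)} = \frac{9}{-5 + \left(n + n\right) \left(n + 0\right)} = \frac{9}{-5 + 2 n n} = \frac{9}{-5 + 2 n^{2}}$)
$q{\left(s,w \right)} = - 6 w$ ($q{\left(s,w \right)} = - 3 \cdot 2 w = - 6 w$)
$Z{\left(5 \right)} + f{\left(-2 \right)} q{\left(-6,B{\left(2,2 \right)} \right)} = \frac{9}{-5 + 2 \cdot 5^{2}} + 1 \left(- 6 \left(\left(- \frac{1}{9}\right) 2\right)\right) = \frac{9}{-5 + 2 \cdot 25} + 1 \left(\left(-6\right) \left(- \frac{2}{9}\right)\right) = \frac{9}{-5 + 50} + 1 \cdot \frac{4}{3} = \frac{9}{45} + \frac{4}{3} = 9 \cdot \frac{1}{45} + \frac{4}{3} = \frac{1}{5} + \frac{4}{3} = \frac{23}{15}$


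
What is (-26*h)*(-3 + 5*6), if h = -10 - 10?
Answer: 14040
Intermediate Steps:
h = -20
(-26*h)*(-3 + 5*6) = (-26*(-20))*(-3 + 5*6) = 520*(-3 + 30) = 520*27 = 14040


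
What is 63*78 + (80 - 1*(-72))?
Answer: 5066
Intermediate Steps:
63*78 + (80 - 1*(-72)) = 4914 + (80 + 72) = 4914 + 152 = 5066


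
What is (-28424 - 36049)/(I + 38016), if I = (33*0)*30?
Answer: -21491/12672 ≈ -1.6959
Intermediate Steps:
I = 0 (I = 0*30 = 0)
(-28424 - 36049)/(I + 38016) = (-28424 - 36049)/(0 + 38016) = -64473/38016 = -64473*1/38016 = -21491/12672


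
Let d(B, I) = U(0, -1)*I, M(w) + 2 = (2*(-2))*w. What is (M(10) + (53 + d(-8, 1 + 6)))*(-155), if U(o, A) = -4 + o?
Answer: 2635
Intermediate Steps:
M(w) = -2 - 4*w (M(w) = -2 + (2*(-2))*w = -2 - 4*w)
d(B, I) = -4*I (d(B, I) = (-4 + 0)*I = -4*I)
(M(10) + (53 + d(-8, 1 + 6)))*(-155) = ((-2 - 4*10) + (53 - 4*(1 + 6)))*(-155) = ((-2 - 40) + (53 - 4*7))*(-155) = (-42 + (53 - 28))*(-155) = (-42 + 25)*(-155) = -17*(-155) = 2635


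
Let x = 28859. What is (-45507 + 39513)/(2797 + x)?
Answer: -999/5276 ≈ -0.18935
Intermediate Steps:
(-45507 + 39513)/(2797 + x) = (-45507 + 39513)/(2797 + 28859) = -5994/31656 = -5994*1/31656 = -999/5276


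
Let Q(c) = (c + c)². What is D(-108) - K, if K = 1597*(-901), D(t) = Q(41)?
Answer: 1445621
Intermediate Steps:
Q(c) = 4*c² (Q(c) = (2*c)² = 4*c²)
D(t) = 6724 (D(t) = 4*41² = 4*1681 = 6724)
K = -1438897
D(-108) - K = 6724 - 1*(-1438897) = 6724 + 1438897 = 1445621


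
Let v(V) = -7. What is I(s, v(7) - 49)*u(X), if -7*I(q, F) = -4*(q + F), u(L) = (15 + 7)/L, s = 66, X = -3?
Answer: -880/21 ≈ -41.905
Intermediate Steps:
u(L) = 22/L
I(q, F) = 4*F/7 + 4*q/7 (I(q, F) = -(-4)*(q + F)/7 = -(-4)*(F + q)/7 = -(-4*F - 4*q)/7 = 4*F/7 + 4*q/7)
I(s, v(7) - 49)*u(X) = (4*(-7 - 49)/7 + (4/7)*66)*(22/(-3)) = ((4/7)*(-56) + 264/7)*(22*(-1/3)) = (-32 + 264/7)*(-22/3) = (40/7)*(-22/3) = -880/21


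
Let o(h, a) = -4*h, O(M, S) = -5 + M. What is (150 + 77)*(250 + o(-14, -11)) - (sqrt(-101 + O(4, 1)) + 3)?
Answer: 69459 - I*sqrt(102) ≈ 69459.0 - 10.1*I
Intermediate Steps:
(150 + 77)*(250 + o(-14, -11)) - (sqrt(-101 + O(4, 1)) + 3) = (150 + 77)*(250 - 4*(-14)) - (sqrt(-101 + (-5 + 4)) + 3) = 227*(250 + 56) - (sqrt(-101 - 1) + 3) = 227*306 - (sqrt(-102) + 3) = 69462 - (I*sqrt(102) + 3) = 69462 - (3 + I*sqrt(102)) = 69462 + (-3 - I*sqrt(102)) = 69459 - I*sqrt(102)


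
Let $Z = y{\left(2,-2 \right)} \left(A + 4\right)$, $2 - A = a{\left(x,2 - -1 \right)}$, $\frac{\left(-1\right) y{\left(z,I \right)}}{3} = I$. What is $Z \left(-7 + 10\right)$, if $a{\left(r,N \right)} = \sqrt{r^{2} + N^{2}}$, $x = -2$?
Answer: $108 - 18 \sqrt{13} \approx 43.1$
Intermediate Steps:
$y{\left(z,I \right)} = - 3 I$
$a{\left(r,N \right)} = \sqrt{N^{2} + r^{2}}$
$A = 2 - \sqrt{13}$ ($A = 2 - \sqrt{\left(2 - -1\right)^{2} + \left(-2\right)^{2}} = 2 - \sqrt{\left(2 + 1\right)^{2} + 4} = 2 - \sqrt{3^{2} + 4} = 2 - \sqrt{9 + 4} = 2 - \sqrt{13} \approx -1.6056$)
$Z = 36 - 6 \sqrt{13}$ ($Z = \left(-3\right) \left(-2\right) \left(\left(2 - \sqrt{13}\right) + 4\right) = 6 \left(6 - \sqrt{13}\right) = 36 - 6 \sqrt{13} \approx 14.367$)
$Z \left(-7 + 10\right) = \left(36 - 6 \sqrt{13}\right) \left(-7 + 10\right) = \left(36 - 6 \sqrt{13}\right) 3 = 108 - 18 \sqrt{13}$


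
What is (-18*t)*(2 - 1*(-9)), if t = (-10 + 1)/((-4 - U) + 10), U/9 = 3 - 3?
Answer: 297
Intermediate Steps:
U = 0 (U = 9*(3 - 3) = 9*0 = 0)
t = -3/2 (t = (-10 + 1)/((-4 - 1*0) + 10) = -9/((-4 + 0) + 10) = -9/(-4 + 10) = -9/6 = -9*⅙ = -3/2 ≈ -1.5000)
(-18*t)*(2 - 1*(-9)) = (-18*(-3/2))*(2 - 1*(-9)) = 27*(2 + 9) = 27*11 = 297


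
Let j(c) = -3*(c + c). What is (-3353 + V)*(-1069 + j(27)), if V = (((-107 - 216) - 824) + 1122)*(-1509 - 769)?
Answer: -65977907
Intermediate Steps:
V = 56950 (V = ((-323 - 824) + 1122)*(-2278) = (-1147 + 1122)*(-2278) = -25*(-2278) = 56950)
j(c) = -6*c
(-3353 + V)*(-1069 + j(27)) = (-3353 + 56950)*(-1069 - 6*27) = 53597*(-1069 - 162) = 53597*(-1231) = -65977907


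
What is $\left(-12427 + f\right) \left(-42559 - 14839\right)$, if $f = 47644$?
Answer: $-2021385366$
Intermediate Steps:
$\left(-12427 + f\right) \left(-42559 - 14839\right) = \left(-12427 + 47644\right) \left(-42559 - 14839\right) = 35217 \left(-57398\right) = -2021385366$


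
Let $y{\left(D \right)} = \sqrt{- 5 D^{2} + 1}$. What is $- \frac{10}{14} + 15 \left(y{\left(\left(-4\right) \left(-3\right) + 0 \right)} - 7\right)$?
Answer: $- \frac{740}{7} + 15 i \sqrt{719} \approx -105.71 + 402.21 i$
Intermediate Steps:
$y{\left(D \right)} = \sqrt{1 - 5 D^{2}}$
$- \frac{10}{14} + 15 \left(y{\left(\left(-4\right) \left(-3\right) + 0 \right)} - 7\right) = - \frac{10}{14} + 15 \left(\sqrt{1 - 5 \left(\left(-4\right) \left(-3\right) + 0\right)^{2}} - 7\right) = \left(-10\right) \frac{1}{14} + 15 \left(\sqrt{1 - 5 \left(12 + 0\right)^{2}} - 7\right) = - \frac{5}{7} + 15 \left(\sqrt{1 - 5 \cdot 12^{2}} - 7\right) = - \frac{5}{7} + 15 \left(\sqrt{1 - 720} - 7\right) = - \frac{5}{7} + 15 \left(\sqrt{-719} - 7\right) = - \frac{5}{7} + 15 \left(i \sqrt{719} - 7\right) = - \frac{5}{7} + 15 \left(-7 + i \sqrt{719}\right) = - \frac{5}{7} - \left(105 - 15 i \sqrt{719}\right) = - \frac{740}{7} + 15 i \sqrt{719}$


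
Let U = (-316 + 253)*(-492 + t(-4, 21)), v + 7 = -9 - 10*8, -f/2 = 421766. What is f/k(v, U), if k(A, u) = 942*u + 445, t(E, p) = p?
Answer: -843532/27952411 ≈ -0.030177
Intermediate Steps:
f = -843532 (f = -2*421766 = -843532)
v = -96 (v = -7 + (-9 - 10*8) = -7 + (-9 - 80) = -7 - 89 = -96)
U = 29673 (U = (-316 + 253)*(-492 + 21) = -63*(-471) = 29673)
k(A, u) = 445 + 942*u
f/k(v, U) = -843532/(445 + 942*29673) = -843532/(445 + 27951966) = -843532/27952411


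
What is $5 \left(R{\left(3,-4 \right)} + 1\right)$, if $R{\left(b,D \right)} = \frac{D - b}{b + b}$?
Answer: $- \frac{5}{6} \approx -0.83333$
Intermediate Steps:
$R{\left(b,D \right)} = \frac{D - b}{2 b}$
$5 \left(R{\left(3,-4 \right)} + 1\right) = 5 \left(\frac{-4 - 3}{2 \cdot 3} + 1\right) = 5 \left(\frac{1}{2} \cdot \frac{1}{3} \left(-4 - 3\right) + 1\right) = 5 \left(\frac{1}{2} \cdot \frac{1}{3} \left(-7\right) + 1\right) = 5 \left(- \frac{7}{6} + 1\right) = 5 \left(- \frac{1}{6}\right) = - \frac{5}{6}$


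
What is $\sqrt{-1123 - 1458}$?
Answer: $i \sqrt{2581} \approx 50.804 i$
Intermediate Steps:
$\sqrt{-1123 - 1458} = \sqrt{-2581} = i \sqrt{2581}$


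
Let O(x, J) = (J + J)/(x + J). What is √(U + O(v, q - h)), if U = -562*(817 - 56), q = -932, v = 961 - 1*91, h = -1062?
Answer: I*√42768174/10 ≈ 653.97*I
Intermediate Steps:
v = 870 (v = 961 - 91 = 870)
O(x, J) = 2*J/(J + x) (O(x, J) = (2*J)/(J + x) = 2*J/(J + x))
U = -427682 (U = -562*761 = -427682)
√(U + O(v, q - h)) = √(-427682 + 2*(-932 - 1*(-1062))/((-932 - 1*(-1062)) + 870)) = √(-427682 + 2*(-932 + 1062)/((-932 + 1062) + 870)) = √(-427682 + 2*130/(130 + 870)) = √(-427682 + 2*130/1000) = √(-427682 + 2*130*(1/1000)) = √(-427682 + 13/50) = √(-21384087/50) = I*√42768174/10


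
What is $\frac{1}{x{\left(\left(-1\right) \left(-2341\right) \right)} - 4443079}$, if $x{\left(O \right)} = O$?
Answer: $- \frac{1}{4440738} \approx -2.2519 \cdot 10^{-7}$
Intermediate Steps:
$\frac{1}{x{\left(\left(-1\right) \left(-2341\right) \right)} - 4443079} = \frac{1}{\left(-1\right) \left(-2341\right) - 4443079} = \frac{1}{2341 - 4443079} = \frac{1}{-4440738} = - \frac{1}{4440738}$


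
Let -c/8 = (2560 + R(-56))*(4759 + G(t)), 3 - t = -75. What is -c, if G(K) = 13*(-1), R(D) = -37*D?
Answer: 175867776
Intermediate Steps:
t = 78 (t = 3 - 1*(-75) = 3 + 75 = 78)
G(K) = -13
c = -175867776 (c = -8*(2560 - 37*(-56))*(4759 - 13) = -8*(2560 + 2072)*4746 = -37056*4746 = -8*21983472 = -175867776)
-c = -1*(-175867776) = 175867776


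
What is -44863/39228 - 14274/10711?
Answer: -148638295/60024444 ≈ -2.4763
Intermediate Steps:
-44863/39228 - 14274/10711 = -44863*1/39228 - 14274*1/10711 = -6409/5604 - 14274/10711 = -148638295/60024444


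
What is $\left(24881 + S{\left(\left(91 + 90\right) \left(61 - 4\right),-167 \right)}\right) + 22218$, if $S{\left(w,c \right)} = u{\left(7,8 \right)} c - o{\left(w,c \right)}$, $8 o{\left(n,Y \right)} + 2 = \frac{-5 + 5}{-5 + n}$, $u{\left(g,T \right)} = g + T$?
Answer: $\frac{178377}{4} \approx 44594.0$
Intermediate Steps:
$u{\left(g,T \right)} = T + g$
$o{\left(n,Y \right)} = - \frac{1}{4}$ ($o{\left(n,Y \right)} = - \frac{1}{4} + \frac{\left(-5 + 5\right) \frac{1}{-5 + n}}{8} = - \frac{1}{4} + \frac{0 \frac{1}{-5 + n}}{8} = - \frac{1}{4} + \frac{1}{8} \cdot 0 = - \frac{1}{4} + 0 = - \frac{1}{4}$)
$S{\left(w,c \right)} = \frac{1}{4} + 15 c$ ($S{\left(w,c \right)} = \left(8 + 7\right) c - - \frac{1}{4} = 15 c + \frac{1}{4} = \frac{1}{4} + 15 c$)
$\left(24881 + S{\left(\left(91 + 90\right) \left(61 - 4\right),-167 \right)}\right) + 22218 = \left(24881 + \left(\frac{1}{4} + 15 \left(-167\right)\right)\right) + 22218 = \left(24881 + \left(\frac{1}{4} - 2505\right)\right) + 22218 = \left(24881 - \frac{10019}{4}\right) + 22218 = \frac{89505}{4} + 22218 = \frac{178377}{4}$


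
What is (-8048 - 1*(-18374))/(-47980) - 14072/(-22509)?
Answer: 221373313/539990910 ≈ 0.40996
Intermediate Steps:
(-8048 - 1*(-18374))/(-47980) - 14072/(-22509) = (-8048 + 18374)*(-1/47980) - 14072*(-1/22509) = 10326*(-1/47980) + 14072/22509 = -5163/23990 + 14072/22509 = 221373313/539990910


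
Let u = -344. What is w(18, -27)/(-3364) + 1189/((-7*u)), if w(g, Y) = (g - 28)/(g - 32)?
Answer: 999519/2025128 ≈ 0.49356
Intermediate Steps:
w(g, Y) = (-28 + g)/(-32 + g)
w(18, -27)/(-3364) + 1189/((-7*u)) = ((-28 + 18)/(-32 + 18))/(-3364) + 1189/((-7*(-344))) = (-10/(-14))*(-1/3364) + 1189/2408 = -1/14*(-10)*(-1/3364) + 1189*(1/2408) = (5/7)*(-1/3364) + 1189/2408 = -5/23548 + 1189/2408 = 999519/2025128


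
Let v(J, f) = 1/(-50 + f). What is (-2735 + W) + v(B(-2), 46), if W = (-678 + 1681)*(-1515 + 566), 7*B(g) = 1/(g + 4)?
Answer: -3818329/4 ≈ -9.5458e+5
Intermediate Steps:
B(g) = 1/(7*(4 + g)) (B(g) = 1/(7*(g + 4)) = 1/(7*(4 + g)))
W = -951847 (W = 1003*(-949) = -951847)
(-2735 + W) + v(B(-2), 46) = (-2735 - 951847) + 1/(-50 + 46) = -954582 + 1/(-4) = -954582 - ¼ = -3818329/4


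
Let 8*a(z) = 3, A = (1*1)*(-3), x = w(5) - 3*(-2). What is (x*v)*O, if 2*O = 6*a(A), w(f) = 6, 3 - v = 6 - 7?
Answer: 54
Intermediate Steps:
v = 4 (v = 3 - (6 - 7) = 3 - 1*(-1) = 3 + 1 = 4)
x = 12 (x = 6 - 3*(-2) = 6 + 6 = 12)
A = -3 (A = 1*(-3) = -3)
a(z) = 3/8 (a(z) = (⅛)*3 = 3/8)
O = 9/8 (O = (6*(3/8))/2 = (½)*(9/4) = 9/8 ≈ 1.1250)
(x*v)*O = (12*4)*(9/8) = 48*(9/8) = 54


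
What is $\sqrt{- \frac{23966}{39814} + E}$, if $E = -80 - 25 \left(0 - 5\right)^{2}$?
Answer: $\frac{i \sqrt{279622043126}}{19907} \approx 26.563 i$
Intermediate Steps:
$E = -705$ ($E = -80 - 25 \left(-5\right)^{2} = -80 - 625 = -705$)
$\sqrt{- \frac{23966}{39814} + E} = \sqrt{- \frac{23966}{39814} - 705} = \sqrt{\left(-23966\right) \frac{1}{39814} - 705} = \sqrt{- \frac{11983}{19907} - 705} = \sqrt{- \frac{14046418}{19907}} = \frac{i \sqrt{279622043126}}{19907}$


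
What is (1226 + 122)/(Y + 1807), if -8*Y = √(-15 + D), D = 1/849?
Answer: 66176792448/88710291199 + 5392*I*√10811166/88710291199 ≈ 0.74599 + 0.00019985*I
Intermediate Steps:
D = 1/849 ≈ 0.0011779
Y = -I*√10811166/6792 (Y = -√(-15 + 1/849)/8 = -I*√10811166/6792 ≈ -0.4841*I)
(1226 + 122)/(Y + 1807) = (1226 + 122)/(-I*√10811166/6792 + 1807) = 1348/(1807 - I*√10811166/6792)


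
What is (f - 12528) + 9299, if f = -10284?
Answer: -13513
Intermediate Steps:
(f - 12528) + 9299 = (-10284 - 12528) + 9299 = -22812 + 9299 = -13513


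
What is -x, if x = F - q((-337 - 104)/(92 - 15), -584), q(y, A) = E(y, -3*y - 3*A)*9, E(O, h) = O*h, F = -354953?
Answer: 31914926/121 ≈ 2.6376e+5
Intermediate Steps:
q(y, A) = 9*y*(-3*A - 3*y) (q(y, A) = (y*(-3*y - 3*A))*9 = (y*(-3*A - 3*y))*9 = 9*y*(-3*A - 3*y))
x = -31914926/121 (x = -354953 - (-27)*(-337 - 104)/(92 - 15)*(-584 + (-337 - 104)/(92 - 15)) = -354953 - (-27)*(-441/77)*(-584 - 441/77) = -354953 - (-27)*(-441*1/77)*(-584 - 441*1/77) = -354953 - (-27)*(-63)*(-584 - 63/11)/11 = -354953 - (-27)*(-63)*(-6487)/(11*11) = -354953 - 1*(-11034387/121) = -354953 + 11034387/121 = -31914926/121 ≈ -2.6376e+5)
-x = -1*(-31914926/121) = 31914926/121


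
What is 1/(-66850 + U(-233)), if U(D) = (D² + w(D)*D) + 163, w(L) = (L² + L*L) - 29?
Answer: -1/25304315 ≈ -3.9519e-8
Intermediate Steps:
w(L) = -29 + 2*L² (w(L) = (L² + L²) - 29 = 2*L² - 29 = -29 + 2*L²)
U(D) = 163 + D² + D*(-29 + 2*D²) (U(D) = (D² + (-29 + 2*D²)*D) + 163 = (D² + D*(-29 + 2*D²)) + 163 = 163 + D² + D*(-29 + 2*D²))
1/(-66850 + U(-233)) = 1/(-66850 + (163 + (-233)² - 233*(-29 + 2*(-233)²))) = 1/(-66850 + (163 + 54289 - 233*(-29 + 2*54289))) = 1/(-66850 + (163 + 54289 - 233*(-29 + 108578))) = 1/(-66850 + (163 + 54289 - 233*108549)) = 1/(-66850 + (163 + 54289 - 25291917)) = 1/(-66850 - 25237465) = 1/(-25304315) = -1/25304315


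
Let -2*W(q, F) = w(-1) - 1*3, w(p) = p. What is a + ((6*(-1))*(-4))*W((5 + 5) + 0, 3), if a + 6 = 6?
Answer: 48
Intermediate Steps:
a = 0 (a = -6 + 6 = 0)
W(q, F) = 2 (W(q, F) = -(-1 - 1*3)/2 = -(-1 - 3)/2 = -½*(-4) = 2)
a + ((6*(-1))*(-4))*W((5 + 5) + 0, 3) = 0 + ((6*(-1))*(-4))*2 = 0 - 6*(-4)*2 = 0 + 24*2 = 0 + 48 = 48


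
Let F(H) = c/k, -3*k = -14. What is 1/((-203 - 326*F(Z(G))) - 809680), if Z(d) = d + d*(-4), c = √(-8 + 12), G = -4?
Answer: -7/5670159 ≈ -1.2345e-6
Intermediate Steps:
c = 2 (c = √4 = 2)
Z(d) = -3*d (Z(d) = d - 4*d = -3*d)
k = 14/3 (k = -⅓*(-14) = 14/3 ≈ 4.6667)
F(H) = 3/7 (F(H) = 2/(14/3) = 2*(3/14) = 3/7)
1/((-203 - 326*F(Z(G))) - 809680) = 1/((-203 - 326*3/7) - 809680) = 1/((-203 - 978/7) - 809680) = 1/(-2399/7 - 809680) = 1/(-5670159/7) = -7/5670159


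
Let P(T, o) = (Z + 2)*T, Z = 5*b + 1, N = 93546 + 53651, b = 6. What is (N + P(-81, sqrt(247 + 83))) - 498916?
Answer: -354392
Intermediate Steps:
N = 147197
Z = 31 (Z = 5*6 + 1 = 30 + 1 = 31)
P(T, o) = 33*T (P(T, o) = (31 + 2)*T = 33*T)
(N + P(-81, sqrt(247 + 83))) - 498916 = (147197 + 33*(-81)) - 498916 = (147197 - 2673) - 498916 = 144524 - 498916 = -354392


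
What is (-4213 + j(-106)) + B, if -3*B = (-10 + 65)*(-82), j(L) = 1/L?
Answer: -861677/318 ≈ -2709.7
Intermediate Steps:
B = 4510/3 (B = -(-10 + 65)*(-82)/3 = -55*(-82)/3 = -1/3*(-4510) = 4510/3 ≈ 1503.3)
(-4213 + j(-106)) + B = (-4213 + 1/(-106)) + 4510/3 = (-4213 - 1/106) + 4510/3 = -446579/106 + 4510/3 = -861677/318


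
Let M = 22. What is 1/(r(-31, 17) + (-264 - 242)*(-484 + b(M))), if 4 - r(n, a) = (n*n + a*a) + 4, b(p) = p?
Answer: 1/232522 ≈ 4.3007e-6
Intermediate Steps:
r(n, a) = -a**2 - n**2 (r(n, a) = 4 - ((n*n + a*a) + 4) = 4 - ((n**2 + a**2) + 4) = 4 - ((a**2 + n**2) + 4) = 4 - (4 + a**2 + n**2) = 4 + (-4 - a**2 - n**2) = -a**2 - n**2)
1/(r(-31, 17) + (-264 - 242)*(-484 + b(M))) = 1/((-1*17**2 - 1*(-31)**2) + (-264 - 242)*(-484 + 22)) = 1/((-1*289 - 1*961) - 506*(-462)) = 1/((-289 - 961) + 233772) = 1/(-1250 + 233772) = 1/232522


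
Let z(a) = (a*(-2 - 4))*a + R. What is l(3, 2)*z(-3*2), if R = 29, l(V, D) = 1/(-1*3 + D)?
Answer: 187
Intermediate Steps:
l(V, D) = 1/(-3 + D)
z(a) = 29 - 6*a**2 (z(a) = (a*(-2 - 4))*a + 29 = (a*(-6))*a + 29 = (-6*a)*a + 29 = -6*a**2 + 29 = 29 - 6*a**2)
l(3, 2)*z(-3*2) = (29 - 6*(-3*2)**2)/(-3 + 2) = (29 - 6*(-6)**2)/(-1) = -(29 - 6*36) = -(29 - 216) = -1*(-187) = 187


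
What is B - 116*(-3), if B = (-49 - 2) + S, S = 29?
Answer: 326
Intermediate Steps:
B = -22 (B = (-49 - 2) + 29 = -51 + 29 = -22)
B - 116*(-3) = -22 - 116*(-3) = -22 + 348 = 326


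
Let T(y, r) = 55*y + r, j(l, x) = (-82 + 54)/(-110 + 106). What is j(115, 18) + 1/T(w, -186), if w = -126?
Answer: 49811/7116 ≈ 6.9999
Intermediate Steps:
j(l, x) = 7 (j(l, x) = -28/(-4) = -28*(-¼) = 7)
T(y, r) = r + 55*y
j(115, 18) + 1/T(w, -186) = 7 + 1/(-186 + 55*(-126)) = 7 + 1/(-186 - 6930) = 7 + 1/(-7116) = 7 - 1/7116 = 49811/7116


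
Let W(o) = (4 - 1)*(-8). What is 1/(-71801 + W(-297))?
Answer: -1/71825 ≈ -1.3923e-5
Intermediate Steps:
W(o) = -24 (W(o) = 3*(-8) = -24)
1/(-71801 + W(-297)) = 1/(-71801 - 24) = 1/(-71825) = -1/71825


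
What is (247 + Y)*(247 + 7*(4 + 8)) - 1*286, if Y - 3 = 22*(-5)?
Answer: 46054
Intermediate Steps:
Y = -107 (Y = 3 + 22*(-5) = 3 - 110 = -107)
(247 + Y)*(247 + 7*(4 + 8)) - 1*286 = (247 - 107)*(247 + 7*(4 + 8)) - 1*286 = 140*(247 + 7*12) - 286 = 140*(247 + 84) - 286 = 140*331 - 286 = 46340 - 286 = 46054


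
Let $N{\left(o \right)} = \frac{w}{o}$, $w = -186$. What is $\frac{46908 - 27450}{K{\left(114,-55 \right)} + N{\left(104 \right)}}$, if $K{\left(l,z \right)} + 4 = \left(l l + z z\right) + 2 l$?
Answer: $\frac{337272}{281549} \approx 1.1979$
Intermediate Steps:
$N{\left(o \right)} = - \frac{186}{o}$
$K{\left(l,z \right)} = -4 + l^{2} + z^{2} + 2 l$ ($K{\left(l,z \right)} = -4 + \left(\left(l l + z z\right) + 2 l\right) = -4 + \left(\left(l^{2} + z^{2}\right) + 2 l\right) = -4 + \left(l^{2} + z^{2} + 2 l\right) = -4 + l^{2} + z^{2} + 2 l$)
$\frac{46908 - 27450}{K{\left(114,-55 \right)} + N{\left(104 \right)}} = \frac{46908 - 27450}{\left(-4 + 114^{2} + \left(-55\right)^{2} + 2 \cdot 114\right) - \frac{186}{104}} = \frac{19458}{\left(-4 + 12996 + 3025 + 228\right) - \frac{93}{52}} = \frac{19458}{16245 - \frac{93}{52}} = \frac{19458}{\frac{844647}{52}} = 19458 \cdot \frac{52}{844647} = \frac{337272}{281549}$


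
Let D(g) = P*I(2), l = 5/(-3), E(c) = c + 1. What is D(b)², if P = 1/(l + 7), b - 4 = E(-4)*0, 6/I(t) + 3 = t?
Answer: 81/64 ≈ 1.2656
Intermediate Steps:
I(t) = 6/(-3 + t)
E(c) = 1 + c
l = -5/3 (l = 5*(-⅓) = -5/3 ≈ -1.6667)
b = 4 (b = 4 + (1 - 4)*0 = 4 - 3*0 = 4 + 0 = 4)
P = 3/16 (P = 1/(-5/3 + 7) = 1/(16/3) = 3/16 ≈ 0.18750)
D(g) = -9/8 (D(g) = 3*(6/(-3 + 2))/16 = 3*(6/(-1))/16 = 3*(6*(-1))/16 = (3/16)*(-6) = -9/8)
D(b)² = (-9/8)² = 81/64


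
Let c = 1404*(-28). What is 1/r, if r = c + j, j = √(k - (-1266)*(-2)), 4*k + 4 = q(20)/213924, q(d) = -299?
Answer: -33639121152/1322423298205691 - 4*I*√115918905197427/1322423298205691 ≈ -2.5437e-5 - 3.2566e-8*I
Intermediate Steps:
k = -855995/855696 (k = -1 + (-299/213924)/4 = -1 + (-299*1/213924)/4 = -1 + (¼)*(-299/213924) = -1 - 299/855696 = -855995/855696 ≈ -1.0003)
c = -39312
j = I*√115918905197427/213924 (j = √(-855995/855696 - (-1266)*(-2)) = √(-855995/855696 - 1266*2) = √(-855995/855696 - 2532) = √(-2167478267/855696) = I*√115918905197427/213924 ≈ 50.329*I)
r = -39312 + I*√115918905197427/213924 ≈ -39312.0 + 50.329*I
1/r = 1/(-39312 + I*√115918905197427/213924)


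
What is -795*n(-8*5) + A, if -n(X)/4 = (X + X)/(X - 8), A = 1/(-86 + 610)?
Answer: 2777201/524 ≈ 5300.0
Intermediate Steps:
A = 1/524 ≈ 0.0019084
n(X) = -8*X/(-8 + X) (n(X) = -4*(X + X)/(X - 8) = -4*2*X/(-8 + X) = -8*X/(-8 + X))
-795*n(-8*5) + A = -(-6360)*(-8*5)/(-8 - 8*5) + 1/524 = -(-6360)*(-40)/(-8 - 40) + 1/524 = -(-6360)*(-40)/(-48) + 1/524 = -(-6360)*(-40)*(-1)/48 + 1/524 = -795*(-20/3) + 1/524 = 5300 + 1/524 = 2777201/524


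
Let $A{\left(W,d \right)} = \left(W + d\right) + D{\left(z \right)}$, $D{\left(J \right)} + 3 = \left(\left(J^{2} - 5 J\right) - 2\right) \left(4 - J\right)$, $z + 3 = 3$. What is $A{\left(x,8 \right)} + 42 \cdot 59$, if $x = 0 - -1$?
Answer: $2476$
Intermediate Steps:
$z = 0$ ($z = -3 + 3 = 0$)
$x = 1$ ($x = 0 + 1 = 1$)
$D{\left(J \right)} = -3 + \left(4 - J\right) \left(-2 + J^{2} - 5 J\right)$ ($D{\left(J \right)} = -3 + \left(\left(J^{2} - 5 J\right) - 2\right) \left(4 - J\right) = -3 + \left(-2 + J^{2} - 5 J\right) \left(4 - J\right) = -3 + \left(4 - J\right) \left(-2 + J^{2} - 5 J\right)$)
$A{\left(W,d \right)} = -11 + W + d$ ($A{\left(W,d \right)} = \left(W + d\right) - \left(11 + 0\right) = \left(W + d\right) + \left(-11 - 0 + 0 + 9 \cdot 0\right) = \left(W + d\right) + \left(-11 + 0 + 0 + 0\right) = \left(W + d\right) - 11 = -11 + W + d$)
$A{\left(x,8 \right)} + 42 \cdot 59 = \left(-11 + 1 + 8\right) + 42 \cdot 59 = -2 + 2478 = 2476$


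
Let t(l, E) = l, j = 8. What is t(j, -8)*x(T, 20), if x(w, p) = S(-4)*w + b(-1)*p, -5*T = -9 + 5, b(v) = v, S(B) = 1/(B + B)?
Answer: -804/5 ≈ -160.80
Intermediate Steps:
S(B) = 1/(2*B)
T = ⅘ (T = -(-9 + 5)/5 = -⅕*(-4) = ⅘ ≈ 0.80000)
x(w, p) = -p - w/8 (x(w, p) = ((½)/(-4))*w - p = ((½)*(-¼))*w - p = -w/8 - p = -p - w/8)
t(j, -8)*x(T, 20) = 8*(-1*20 - ⅛*⅘) = 8*(-20 - ⅒) = 8*(-201/10) = -804/5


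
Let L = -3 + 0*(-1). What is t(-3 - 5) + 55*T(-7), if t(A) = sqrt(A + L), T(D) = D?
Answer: -385 + I*sqrt(11) ≈ -385.0 + 3.3166*I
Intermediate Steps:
L = -3 (L = -3 + 0 = -3)
t(A) = sqrt(-3 + A) (t(A) = sqrt(A - 3) = sqrt(-3 + A))
t(-3 - 5) + 55*T(-7) = sqrt(-3 + (-3 - 5)) + 55*(-7) = sqrt(-3 - 8) - 385 = sqrt(-11) - 385 = I*sqrt(11) - 385 = -385 + I*sqrt(11)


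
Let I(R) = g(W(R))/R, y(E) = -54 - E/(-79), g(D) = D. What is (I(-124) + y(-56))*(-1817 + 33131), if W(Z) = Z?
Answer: -132865302/79 ≈ -1.6818e+6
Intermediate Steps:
y(E) = -54 + E/79 (y(E) = -54 - E*(-1)/79 = -54 - (-1)*E/79 = -54 + E/79)
I(R) = 1 (I(R) = R/R = 1)
(I(-124) + y(-56))*(-1817 + 33131) = (1 + (-54 + (1/79)*(-56)))*(-1817 + 33131) = (1 + (-54 - 56/79))*31314 = (1 - 4322/79)*31314 = -4243/79*31314 = -132865302/79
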